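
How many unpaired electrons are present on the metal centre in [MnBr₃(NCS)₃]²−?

Each bromide is −1; each isothiocyanate is −1; balancing the −2 overall charge requires Mn(IV).
Group 7 minus oxidation state 4 gives a d³ configuration.
In an octahedral field the d³ configuration is t₂g³e_g⁰ (only one arrangement possible), giving 3 unpaired electrons.

3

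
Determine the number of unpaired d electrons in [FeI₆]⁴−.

Ligand charges: each iodide is −1. With an overall charge of −4 the iron centre must be in the +2 oxidation state.
Group 8 minus oxidation state 2 gives a d⁶ configuration.
The spin state decides the count: Iodide is a weak-field ligand for a first-row metal, so the complex is high-spin.
An octahedral high-spin d⁶ ion is t₂g⁴e_g², giving 4 unpaired electrons.

4 unpaired electrons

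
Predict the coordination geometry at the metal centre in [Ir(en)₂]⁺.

square planar

Summing ligand charges against the +1 overall charge gives an oxidation state of +1 for iridium.
Group 9 minus oxidation state 1 gives a d⁸ configuration.
Counting donor atoms: 2×ethylenediamine (bidentate) → 4 donors. Coordination number = 4.
A 5d d⁸ ion has a large crystal-field splitting; square planar leaves the high-energy d_{x²−y²} orbital empty and maximises CFSE.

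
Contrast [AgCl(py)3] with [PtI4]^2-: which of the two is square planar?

[PtI4]^2-

For [AgCl(py)3]: Summing ligand charges against the 0 overall charge gives an oxidation state of +1 for silver. Silver is a group-11 element; Ag(I) is therefore d¹⁰. A d¹⁰ ion has no crystal-field stabilisation preference between square planar and tetrahedral, so four ligands adopt the sterically favoured tetrahedral geometry. → tetrahedral.
For [PtI4]^2-: Each iodide is −1; balancing the −2 overall charge requires Pt(II). Platinum is a group-10 element; Pt(II) is therefore d⁸. A 5d d⁸ ion has a large crystal-field splitting; square planar leaves the high-energy d_{x²−y²} orbital empty and maximises CFSE. → square planar.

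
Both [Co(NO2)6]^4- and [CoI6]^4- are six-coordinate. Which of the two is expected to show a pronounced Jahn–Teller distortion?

[Co(NO2)6]^4-: Summing ligand charges against the −4 overall charge gives an oxidation state of +2 for cobalt. Co sits in group 9, so the d-electron count is 9 − 2 = 7. Nitro (N-bound nitrite) is a strong-field ligand (high in the spectrochemical series) for a first-row metal, so the complex is low-spin. The t₂g⁶e_g¹ (low-spin) configuration has an unevenly filled e_g set; the Jahn–Teller theorem predicts a tetragonal distortion (typically axial elongation) to lift the degeneracy.
[CoI6]^4-: Ligand charges: each iodide is −1. With an overall charge of −4 the cobalt centre must be in the +2 oxidation state. Cobalt is a group-9 element; Co(II) is therefore d⁷. Iodide is a weak-field ligand for a first-row metal, so the complex is high-spin. The d⁷ configuration leaves the e_g set evenly filled (or empty) — no strong Jahn–Teller driving force.

[Co(NO2)6]^4-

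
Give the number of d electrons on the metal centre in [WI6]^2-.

d²

Each iodide is −1; balancing the −2 overall charge requires W(IV).
W sits in group 6, so the d-electron count is 6 − 4 = 2.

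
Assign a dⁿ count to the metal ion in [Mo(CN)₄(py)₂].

d2

Summing ligand charges against the 0 overall charge gives an oxidation state of +4 for molybdenum.
Molybdenum is a group-6 element; Mo(IV) is therefore d².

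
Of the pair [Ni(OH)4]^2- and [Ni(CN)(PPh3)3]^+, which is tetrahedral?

[Ni(OH)4]^2-

For [Ni(OH)4]^2-: Summing ligand charges against the −2 overall charge gives an oxidation state of +2 for nickel. Nickel is a group-10 element; Ni(II) is therefore d⁸. Hydroxide is a weak-field ligand. With weak-field ligands the CFSE gain from square planar is small, so a 3d d⁸ ion takes the sterically preferred tetrahedral geometry. → tetrahedral.
For [Ni(CN)(PPh3)3]^+: Each cyanide is −1; triphenylphosphine is neutral; balancing the +1 overall charge requires Ni(II). Ni sits in group 10, so the d-electron count is 10 − 2 = 8. Cyanide and triphenylphosphine are strong-field ligands (high in the spectrochemical series). A 3d d⁸ ion with strong-field ligands gains enough CFSE to favour square planar over tetrahedral. → square planar.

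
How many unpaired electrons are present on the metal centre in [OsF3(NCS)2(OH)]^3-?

Each fluoride is −1; each isothiocyanate is −1; each hydroxide is −1; balancing the −3 overall charge requires Os(III).
Osmium is a group-8 element; Os(III) is therefore d⁵.
The spin state decides the count: a 5d ion has a large Δₒ and is invariably low-spin.
An octahedral low-spin d⁵ ion is t₂g⁵e_g⁰, giving 1 unpaired electron.

1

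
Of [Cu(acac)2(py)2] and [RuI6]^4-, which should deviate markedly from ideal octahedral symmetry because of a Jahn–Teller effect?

[Cu(acac)2(py)2]: Summing ligand charges against the 0 overall charge gives an oxidation state of +2 for copper. Group 11 minus oxidation state 2 gives a d⁹ configuration. The t₂g⁶e_g³ configuration has an unevenly filled e_g set; the Jahn–Teller theorem predicts a tetragonal distortion (typically axial elongation) to lift the degeneracy.
[RuI6]^4-: Ligand charges: each iodide is −1. With an overall charge of −4 the ruthenium centre must be in the +2 oxidation state. Ru sits in group 8, so the d-electron count is 8 − 2 = 6. A 4d ion has a large Δₒ and is invariably low-spin. The d⁶ configuration leaves the e_g set evenly filled (or empty) — no strong Jahn–Teller driving force.

[Cu(acac)2(py)2]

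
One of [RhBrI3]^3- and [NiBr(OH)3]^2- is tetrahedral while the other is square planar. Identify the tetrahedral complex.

[NiBr(OH)3]^2-

For [RhBrI3]^3-: Ligand charges: each bromide is −1; each iodide is −1. With an overall charge of −3 the rhodium centre must be in the +1 oxidation state. Rh sits in group 9, so the d-electron count is 9 − 1 = 8. A 4d d⁸ ion has a large crystal-field splitting; square planar leaves the high-energy d_{x²−y²} orbital empty and maximises CFSE. → square planar.
For [NiBr(OH)3]^2-: Ligand charges: each bromide is −1; each hydroxide is −1. With an overall charge of −2 the nickel centre must be in the +2 oxidation state. Nickel is a group-10 element; Ni(II) is therefore d⁸. Bromide and hydroxide are weak-field ligands. With weak-field ligands the CFSE gain from square planar is small, so a 3d d⁸ ion takes the sterically preferred tetrahedral geometry. → tetrahedral.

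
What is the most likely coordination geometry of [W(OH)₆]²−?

octahedral

Each hydroxide is −1; balancing the −2 overall charge requires W(IV).
W sits in group 6, so the d-electron count is 6 − 4 = 2.
With 6 monodentate ligands the coordination number is 6.
Six donors around a single metal centre give an octahedral coordination sphere.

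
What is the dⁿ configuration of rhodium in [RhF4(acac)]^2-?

d⁶

Each fluoride is −1; each acetylacetonate is −1; balancing the −2 overall charge requires Rh(III).
Group 9 minus oxidation state 3 gives a d⁶ configuration.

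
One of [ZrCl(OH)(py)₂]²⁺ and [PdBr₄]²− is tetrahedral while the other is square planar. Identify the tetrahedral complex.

[ZrCl(OH)(py)₂]²⁺

For [ZrCl(OH)(py)₂]²⁺: Each chloride is −1; each hydroxide is −1; pyridine is neutral; balancing the +2 overall charge requires Zr(IV). Group 4 minus oxidation state 4 gives a d⁰ configuration. A d⁰ ion has no crystal-field stabilisation preference between square planar and tetrahedral, so four ligands adopt the sterically favoured tetrahedral geometry. → tetrahedral.
For [PdBr₄]²−: Each bromide is −1; balancing the −2 overall charge requires Pd(II). Pd sits in group 10, so the d-electron count is 10 − 2 = 8. A 4d d⁸ ion has a large crystal-field splitting; square planar leaves the high-energy d_{x²−y²} orbital empty and maximises CFSE. → square planar.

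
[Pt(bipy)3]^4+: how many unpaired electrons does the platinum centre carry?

Summing ligand charges against the +4 overall charge gives an oxidation state of +4 for platinum.
Pt sits in group 10, so the d-electron count is 10 − 4 = 6.
Counting donor atoms: 3×2,2′-bipyridine (bidentate) → 6 donors. Coordination number = 6.
The spin state decides the count: a 5d ion has a large Δₒ and is invariably low-spin.
An octahedral low-spin d⁶ ion is t₂g⁶e_g⁰, giving 0 unpaired electrons.

0 unpaired electrons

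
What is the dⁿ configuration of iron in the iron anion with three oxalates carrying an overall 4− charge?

Ligand charges: each oxalate is −2. With an overall charge of −4 the iron centre must be in the +2 oxidation state.
Fe sits in group 8, so the d-electron count is 8 − 2 = 6.

d6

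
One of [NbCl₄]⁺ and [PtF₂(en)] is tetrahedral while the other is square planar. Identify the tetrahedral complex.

[NbCl₄]⁺

For [NbCl₄]⁺: Summing ligand charges against the +1 overall charge gives an oxidation state of +5 for niobium. Niobium is a group-5 element; Nb(V) is therefore d⁰. A d⁰ ion has no crystal-field stabilisation preference between square planar and tetrahedral, so four ligands adopt the sterically favoured tetrahedral geometry. → tetrahedral.
For [PtF₂(en)]: Summing ligand charges against the 0 overall charge gives an oxidation state of +2 for platinum. Platinum is a group-10 element; Pt(II) is therefore d⁸. A 5d d⁸ ion has a large crystal-field splitting; square planar leaves the high-energy d_{x²−y²} orbital empty and maximises CFSE. → square planar.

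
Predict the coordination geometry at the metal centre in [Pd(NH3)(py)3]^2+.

square planar

Summing ligand charges against the +2 overall charge gives an oxidation state of +2 for palladium.
Pd sits in group 10, so the d-electron count is 10 − 2 = 8.
Coordination number: 4.
A 4d d⁸ ion has a large crystal-field splitting; square planar leaves the high-energy d_{x²−y²} orbital empty and maximises CFSE.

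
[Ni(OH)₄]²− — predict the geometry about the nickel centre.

Summing ligand charges against the −2 overall charge gives an oxidation state of +2 for nickel.
Nickel is a group-10 element; Ni(II) is therefore d⁸.
Coordination number: 4.
Hydroxide is a weak-field ligand.
With weak-field ligands the CFSE gain from square planar is small, so a 3d d⁸ ion takes the sterically preferred tetrahedral geometry.

tetrahedral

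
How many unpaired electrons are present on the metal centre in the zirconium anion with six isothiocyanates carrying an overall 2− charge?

Summing ligand charges against the −2 overall charge gives an oxidation state of +4 for zirconium.
Zr sits in group 4, so the d-electron count is 4 − 4 = 0.
In an octahedral field the d⁰ configuration is t₂g⁰e_g⁰, giving 0 unpaired electrons.

0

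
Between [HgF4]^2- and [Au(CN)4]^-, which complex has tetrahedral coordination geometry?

For [HgF4]^2-: Ligand charges: each fluoride is −1. With an overall charge of −2 the mercury centre must be in the +2 oxidation state. Hg sits in group 12, so the d-electron count is 12 − 2 = 10. A d¹⁰ ion has no crystal-field stabilisation preference between square planar and tetrahedral, so four ligands adopt the sterically favoured tetrahedral geometry. → tetrahedral.
For [Au(CN)4]^-: Ligand charges: each cyanide is −1. With an overall charge of −1 the gold centre must be in the +3 oxidation state. Au sits in group 11, so the d-electron count is 11 − 3 = 8. A 5d d⁸ ion has a large crystal-field splitting; square planar leaves the high-energy d_{x²−y²} orbital empty and maximises CFSE. → square planar.

[HgF4]^2-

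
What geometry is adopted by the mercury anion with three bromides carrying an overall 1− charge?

trigonal planar

Summing ligand charges against the −1 overall charge gives an oxidation state of +2 for mercury.
Group 12 minus oxidation state 2 gives a d¹⁰ configuration.
Coordination number: 3.
Three ligands around a d¹⁰ centre minimise repulsion in a trigonal-planar arrangement.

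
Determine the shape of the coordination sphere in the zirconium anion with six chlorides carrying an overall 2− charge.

Each chloride is −1; balancing the −2 overall charge requires Zr(IV).
Zr sits in group 4, so the d-electron count is 4 − 4 = 0.
With 6 monodentate ligands the coordination number is 6.
Six donors around a single metal centre give an octahedral coordination sphere.

octahedral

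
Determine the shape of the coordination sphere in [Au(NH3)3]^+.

Ligand charges: ammonia is neutral. With an overall charge of +1 the gold centre must be in the +1 oxidation state.
Group 11 minus oxidation state 1 gives a d¹⁰ configuration.
Coordination number: 3.
Three ligands around a d¹⁰ centre minimise repulsion in a trigonal-planar arrangement.

trigonal planar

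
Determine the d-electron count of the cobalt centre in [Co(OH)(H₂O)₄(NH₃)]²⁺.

d⁶

Summing ligand charges against the +2 overall charge gives an oxidation state of +3 for cobalt.
Cobalt is a group-9 element; Co(III) is therefore d⁶.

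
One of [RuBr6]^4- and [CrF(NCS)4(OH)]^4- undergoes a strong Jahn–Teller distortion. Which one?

[CrF(NCS)4(OH)]^4-

[RuBr6]^4-: Ligand charges: each bromide is −1. With an overall charge of −4 the ruthenium centre must be in the +2 oxidation state. Ru sits in group 8, so the d-electron count is 8 − 2 = 6. A 4d ion has a large Δₒ and is invariably low-spin. The d⁶ configuration leaves the e_g set evenly filled (or empty) — no strong Jahn–Teller driving force.
[CrF(NCS)4(OH)]^4-: Each fluoride is −1; each isothiocyanate is −1; each hydroxide is −1; balancing the −4 overall charge requires Cr(II). Group 6 minus oxidation state 2 gives a d⁴ configuration. Fluoride, hydroxide, and isothiocyanate are weak-field ligands for a first-row metal, so the complex is high-spin. The t₂g³e_g¹ (high-spin) configuration has an unevenly filled e_g set; the Jahn–Teller theorem predicts a tetragonal distortion (typically axial elongation) to lift the degeneracy.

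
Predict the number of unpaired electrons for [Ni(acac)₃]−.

Summing ligand charges against the −1 overall charge gives an oxidation state of +2 for nickel.
Nickel is a group-10 element; Ni(II) is therefore d⁸.
Counting donor atoms: 3×acetylacetonate (bidentate) → 6 donors. Coordination number = 6.
In an octahedral field the d⁸ configuration is t₂g⁶e_g² (only one arrangement possible), giving 2 unpaired electrons.

2 unpaired electrons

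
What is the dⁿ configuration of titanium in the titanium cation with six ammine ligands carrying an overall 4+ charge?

d0

Ligand charges: ammonia is neutral. With an overall charge of +4 the titanium centre must be in the +4 oxidation state.
Group 4 minus oxidation state 4 gives a d⁰ configuration.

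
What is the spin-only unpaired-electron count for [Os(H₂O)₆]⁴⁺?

Ligand charges: water is neutral. With an overall charge of +4 the osmium centre must be in the +4 oxidation state.
Group 8 minus oxidation state 4 gives a d⁴ configuration.
The spin state decides the count: a 5d ion has a large Δₒ and is invariably low-spin.
An octahedral low-spin d⁴ ion is t₂g⁴e_g⁰, giving 2 unpaired electrons.

2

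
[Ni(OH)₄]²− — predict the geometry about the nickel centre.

tetrahedral

Each hydroxide is −1; balancing the −2 overall charge requires Ni(II).
Nickel is a group-10 element; Ni(II) is therefore d⁸.
With 4 monodentate ligands the coordination number is 4.
Hydroxide is a weak-field ligand.
With weak-field ligands the CFSE gain from square planar is small, so a 3d d⁸ ion takes the sterically preferred tetrahedral geometry.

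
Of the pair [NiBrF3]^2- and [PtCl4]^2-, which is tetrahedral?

[NiBrF3]^2-

For [NiBrF3]^2-: Each bromide is −1; each fluoride is −1; balancing the −2 overall charge requires Ni(II). Ni sits in group 10, so the d-electron count is 10 − 2 = 8. Bromide and fluoride are weak-field ligands. With weak-field ligands the CFSE gain from square planar is small, so a 3d d⁸ ion takes the sterically preferred tetrahedral geometry. → tetrahedral.
For [PtCl4]^2-: Each chloride is −1; balancing the −2 overall charge requires Pt(II). Group 10 minus oxidation state 2 gives a d⁸ configuration. A 5d d⁸ ion has a large crystal-field splitting; square planar leaves the high-energy d_{x²−y²} orbital empty and maximises CFSE. → square planar.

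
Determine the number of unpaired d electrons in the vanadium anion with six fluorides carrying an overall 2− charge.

1

Summing ligand charges against the −2 overall charge gives an oxidation state of +4 for vanadium.
V sits in group 5, so the d-electron count is 5 − 4 = 1.
In an octahedral field the d¹ configuration is t₂g¹e_g⁰ (only one arrangement possible), giving 1 unpaired electron.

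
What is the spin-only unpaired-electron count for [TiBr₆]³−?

Summing ligand charges against the −3 overall charge gives an oxidation state of +3 for titanium.
Group 4 minus oxidation state 3 gives a d¹ configuration.
In an octahedral field the d¹ configuration is t₂g¹e_g⁰ (only one arrangement possible), giving 1 unpaired electron.

1 unpaired electron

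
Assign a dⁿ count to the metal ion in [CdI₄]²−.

Each iodide is −1; balancing the −2 overall charge requires Cd(II).
Group 12 minus oxidation state 2 gives a d¹⁰ configuration.

d¹⁰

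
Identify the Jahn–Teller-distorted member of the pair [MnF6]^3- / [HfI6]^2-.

[MnF6]^3-

[MnF6]^3-: Summing ligand charges against the −3 overall charge gives an oxidation state of +3 for manganese. Manganese is a group-7 element; Mn(III) is therefore d⁴. Fluoride is a weak-field ligand for a first-row metal, so the complex is high-spin. The t₂g³e_g¹ (high-spin) configuration has an unevenly filled e_g set; the Jahn–Teller theorem predicts a tetragonal distortion (typically axial elongation) to lift the degeneracy.
[HfI6]^2-: Summing ligand charges against the −2 overall charge gives an oxidation state of +4 for hafnium. Hf sits in group 4, so the d-electron count is 4 − 4 = 0. The d⁰ configuration leaves the e_g set evenly filled (or empty) — no strong Jahn–Teller driving force.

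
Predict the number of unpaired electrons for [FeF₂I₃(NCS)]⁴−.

Each fluoride is −1; each iodide is −1; each isothiocyanate is −1; balancing the −4 overall charge requires Fe(II).
Fe sits in group 8, so the d-electron count is 8 − 2 = 6.
The spin state decides the count: Fluoride, iodide, and isothiocyanate are weak-field ligands for a first-row metal, so the complex is high-spin.
An octahedral high-spin d⁶ ion is t₂g⁴e_g², giving 4 unpaired electrons.

4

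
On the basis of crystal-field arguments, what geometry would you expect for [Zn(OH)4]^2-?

Summing ligand charges against the −2 overall charge gives an oxidation state of +2 for zinc.
Zn sits in group 12, so the d-electron count is 12 − 2 = 10.
With 4 monodentate ligands the coordination number is 4.
A d¹⁰ ion has no crystal-field stabilisation preference between square planar and tetrahedral, so four ligands adopt the sterically favoured tetrahedral geometry.

tetrahedral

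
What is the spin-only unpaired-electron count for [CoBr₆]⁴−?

3 unpaired electrons

Ligand charges: each bromide is −1. With an overall charge of −4 the cobalt centre must be in the +2 oxidation state.
Cobalt is a group-9 element; Co(II) is therefore d⁷.
The spin state decides the count: Bromide is a weak-field ligand for a first-row metal, so the complex is high-spin.
An octahedral high-spin d⁷ ion is t₂g⁵e_g², giving 3 unpaired electrons.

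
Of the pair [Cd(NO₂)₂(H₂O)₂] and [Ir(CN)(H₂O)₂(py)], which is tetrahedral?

For [Cd(NO₂)₂(H₂O)₂]: Summing ligand charges against the 0 overall charge gives an oxidation state of +2 for cadmium. Cadmium is a group-12 element; Cd(II) is therefore d¹⁰. A d¹⁰ ion has no crystal-field stabilisation preference between square planar and tetrahedral, so four ligands adopt the sterically favoured tetrahedral geometry. → tetrahedral.
For [Ir(CN)(H₂O)₂(py)]: Summing ligand charges against the 0 overall charge gives an oxidation state of +1 for iridium. Iridium is a group-9 element; Ir(I) is therefore d⁸. A 5d d⁸ ion has a large crystal-field splitting; square planar leaves the high-energy d_{x²−y²} orbital empty and maximises CFSE. → square planar.

[Cd(NO₂)₂(H₂O)₂]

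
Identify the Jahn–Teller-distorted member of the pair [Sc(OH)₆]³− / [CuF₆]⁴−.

[CuF₆]⁴−

[Sc(OH)₆]³−: Ligand charges: each hydroxide is −1. With an overall charge of −3 the scandium centre must be in the +3 oxidation state. Sc sits in group 3, so the d-electron count is 3 − 3 = 0. The d⁰ configuration leaves the e_g set evenly filled (or empty) — no strong Jahn–Teller driving force.
[CuF₆]⁴−: Ligand charges: each fluoride is −1. With an overall charge of −4 the copper centre must be in the +2 oxidation state. Cu sits in group 11, so the d-electron count is 11 − 2 = 9. The t₂g⁶e_g³ configuration has an unevenly filled e_g set; the Jahn–Teller theorem predicts a tetragonal distortion (typically axial elongation) to lift the degeneracy.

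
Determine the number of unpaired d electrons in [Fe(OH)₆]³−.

5 unpaired electrons

Each hydroxide is −1; balancing the −3 overall charge requires Fe(III).
Fe sits in group 8, so the d-electron count is 8 − 3 = 5.
The spin state decides the count: Hydroxide is a weak-field ligand for a first-row metal, so the complex is high-spin.
An octahedral high-spin d⁵ ion is t₂g³e_g², giving 5 unpaired electrons.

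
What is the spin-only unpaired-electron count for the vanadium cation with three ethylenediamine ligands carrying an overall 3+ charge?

2

Ethylenediamine is neutral; balancing the +3 overall charge requires V(III).
Vanadium is a group-5 element; V(III) is therefore d².
Counting donor atoms: 3×ethylenediamine (bidentate) → 6 donors. Coordination number = 6.
In an octahedral field the d² configuration is t₂g²e_g⁰ (only one arrangement possible), giving 2 unpaired electrons.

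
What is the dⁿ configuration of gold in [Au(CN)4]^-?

Each cyanide is −1; balancing the −1 overall charge requires Au(III).
Group 11 minus oxidation state 3 gives a d⁸ configuration.

d⁸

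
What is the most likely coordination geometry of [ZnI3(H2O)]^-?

Ligand charges: each iodide is −1; water is neutral. With an overall charge of −1 the zinc centre must be in the +2 oxidation state.
Zn sits in group 12, so the d-electron count is 12 − 2 = 10.
Coordination number: 4.
A d¹⁰ ion has no crystal-field stabilisation preference between square planar and tetrahedral, so four ligands adopt the sterically favoured tetrahedral geometry.

tetrahedral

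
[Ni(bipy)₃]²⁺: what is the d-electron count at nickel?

2,2′-bipyridine is neutral; balancing the +2 overall charge requires Ni(II).
Nickel is a group-10 element; Ni(II) is therefore d⁸.

d⁸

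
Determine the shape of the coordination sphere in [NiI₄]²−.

Ligand charges: each iodide is −1. With an overall charge of −2 the nickel centre must be in the +2 oxidation state.
Group 10 minus oxidation state 2 gives a d⁸ configuration.
Coordination number: 4.
Iodide is a weak-field ligand.
With weak-field ligands the CFSE gain from square planar is small, so a 3d d⁸ ion takes the sterically preferred tetrahedral geometry.

tetrahedral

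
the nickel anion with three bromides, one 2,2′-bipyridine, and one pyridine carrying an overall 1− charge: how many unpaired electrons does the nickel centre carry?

Ligand charges: each bromide is −1; 2,2′-bipyridine is neutral; pyridine is neutral. With an overall charge of −1 the nickel centre must be in the +2 oxidation state.
Nickel is a group-10 element; Ni(II) is therefore d⁸.
Counting donor atoms: 3×bromide (monodentate) → 3 donors; 1×2,2′-bipyridine (bidentate) → 2 donors; 1×pyridine (monodentate) → 1 donor. Coordination number = 6.
In an octahedral field the d⁸ configuration is t₂g⁶e_g² (only one arrangement possible), giving 2 unpaired electrons.

2 unpaired electrons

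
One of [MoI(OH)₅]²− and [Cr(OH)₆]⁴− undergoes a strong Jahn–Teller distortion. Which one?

[MoI(OH)₅]²−: Ligand charges: each iodide is −1; each hydroxide is −1. With an overall charge of −2 the molybdenum centre must be in the +4 oxidation state. Mo sits in group 6, so the d-electron count is 6 − 4 = 2. The d² configuration leaves the e_g set evenly filled (or empty) — no strong Jahn–Teller driving force.
[Cr(OH)₆]⁴−: Each hydroxide is −1; balancing the −4 overall charge requires Cr(II). Chromium is a group-6 element; Cr(II) is therefore d⁴. Hydroxide is a weak-field ligand for a first-row metal, so the complex is high-spin. The t₂g³e_g¹ (high-spin) configuration has an unevenly filled e_g set; the Jahn–Teller theorem predicts a tetragonal distortion (typically axial elongation) to lift the degeneracy.

[Cr(OH)₆]⁴−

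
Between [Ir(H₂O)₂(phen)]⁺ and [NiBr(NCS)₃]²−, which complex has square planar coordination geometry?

[Ir(H₂O)₂(phen)]⁺

For [Ir(H₂O)₂(phen)]⁺: Water is neutral; 1,10-phenanthroline is neutral; balancing the +1 overall charge requires Ir(I). Iridium is a group-9 element; Ir(I) is therefore d⁸. A 5d d⁸ ion has a large crystal-field splitting; square planar leaves the high-energy d_{x²−y²} orbital empty and maximises CFSE. → square planar.
For [NiBr(NCS)₃]²−: Summing ligand charges against the −2 overall charge gives an oxidation state of +2 for nickel. Ni sits in group 10, so the d-electron count is 10 − 2 = 8. Bromide and isothiocyanate are weak-field ligands. With weak-field ligands the CFSE gain from square planar is small, so a 3d d⁸ ion takes the sterically preferred tetrahedral geometry. → tetrahedral.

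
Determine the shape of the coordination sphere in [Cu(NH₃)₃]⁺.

Ammonia is neutral; balancing the +1 overall charge requires Cu(I).
Group 11 minus oxidation state 1 gives a d¹⁰ configuration.
Coordination number: 3.
Three ligands around a d¹⁰ centre minimise repulsion in a trigonal-planar arrangement.

trigonal planar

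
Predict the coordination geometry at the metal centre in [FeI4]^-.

tetrahedral

Summing ligand charges against the −1 overall charge gives an oxidation state of +3 for iron.
Group 8 minus oxidation state 3 gives a d⁵ configuration.
With 4 monodentate ligands the coordination number is 4.
Iodide is a weak-field ligand.
A high-spin d⁵ ion has zero CFSE in either geometry, so four ligands adopt the sterically favoured tetrahedral geometry.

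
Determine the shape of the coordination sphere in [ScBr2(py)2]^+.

tetrahedral

Summing ligand charges against the +1 overall charge gives an oxidation state of +3 for scandium.
Group 3 minus oxidation state 3 gives a d⁰ configuration.
With 4 monodentate ligands the coordination number is 4.
A d⁰ ion has no crystal-field stabilisation preference between square planar and tetrahedral, so four ligands adopt the sterically favoured tetrahedral geometry.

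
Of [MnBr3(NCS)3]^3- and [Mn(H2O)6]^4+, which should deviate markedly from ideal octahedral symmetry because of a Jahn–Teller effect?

[MnBr3(NCS)3]^3-

[MnBr3(NCS)3]^3-: Ligand charges: each bromide is −1; each isothiocyanate is −1. With an overall charge of −3 the manganese centre must be in the +3 oxidation state. Mn sits in group 7, so the d-electron count is 7 − 3 = 4. Bromide and isothiocyanate are weak-field ligands for a first-row metal, so the complex is high-spin. The t₂g³e_g¹ (high-spin) configuration has an unevenly filled e_g set; the Jahn–Teller theorem predicts a tetragonal distortion (typically axial elongation) to lift the degeneracy.
[Mn(H2O)6]^4+: Ligand charges: water is neutral. With an overall charge of +4 the manganese centre must be in the +4 oxidation state. Manganese is a group-7 element; Mn(IV) is therefore d³. The d³ configuration leaves the e_g set evenly filled (or empty) — no strong Jahn–Teller driving force.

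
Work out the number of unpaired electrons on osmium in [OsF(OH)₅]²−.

2 unpaired electrons

Ligand charges: each fluoride is −1; each hydroxide is −1. With an overall charge of −2 the osmium centre must be in the +4 oxidation state.
Os sits in group 8, so the d-electron count is 8 − 4 = 4.
The spin state decides the count: a 5d ion has a large Δₒ and is invariably low-spin.
An octahedral low-spin d⁴ ion is t₂g⁴e_g⁰, giving 2 unpaired electrons.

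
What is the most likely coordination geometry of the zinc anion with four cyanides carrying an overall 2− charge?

Each cyanide is −1; balancing the −2 overall charge requires Zn(II).
Group 12 minus oxidation state 2 gives a d¹⁰ configuration.
With 4 monodentate ligands the coordination number is 4.
A d¹⁰ ion has no crystal-field stabilisation preference between square planar and tetrahedral, so four ligands adopt the sterically favoured tetrahedral geometry.

tetrahedral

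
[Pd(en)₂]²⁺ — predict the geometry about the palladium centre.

Ethylenediamine is neutral; balancing the +2 overall charge requires Pd(II).
Pd sits in group 10, so the d-electron count is 10 − 2 = 8.
Counting donor atoms: 2×ethylenediamine (bidentate) → 4 donors. Coordination number = 4.
A 4d d⁸ ion has a large crystal-field splitting; square planar leaves the high-energy d_{x²−y²} orbital empty and maximises CFSE.

square planar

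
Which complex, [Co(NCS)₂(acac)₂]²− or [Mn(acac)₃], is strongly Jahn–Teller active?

[Mn(acac)₃]

[Co(NCS)₂(acac)₂]²−: Ligand charges: each isothiocyanate is −1; each acetylacetonate is −1. With an overall charge of −2 the cobalt centre must be in the +2 oxidation state. Group 9 minus oxidation state 2 gives a d⁷ configuration. Acetylacetonate and isothiocyanate are weak-field ligands for a first-row metal, so the complex is high-spin. The d⁷ configuration leaves the e_g set evenly filled (or empty) — no strong Jahn–Teller driving force.
[Mn(acac)₃]: Each acetylacetonate is −1; balancing the 0 overall charge requires Mn(III). Group 7 minus oxidation state 3 gives a d⁴ configuration. Acetylacetonate is a weak-field ligand for a first-row metal, so the complex is high-spin. The t₂g³e_g¹ (high-spin) configuration has an unevenly filled e_g set; the Jahn–Teller theorem predicts a tetragonal distortion (typically axial elongation) to lift the degeneracy.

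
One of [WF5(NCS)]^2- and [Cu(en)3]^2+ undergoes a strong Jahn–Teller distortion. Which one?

[Cu(en)3]^2+

[WF5(NCS)]^2-: Summing ligand charges against the −2 overall charge gives an oxidation state of +4 for tungsten. Group 6 minus oxidation state 4 gives a d² configuration. The d² configuration leaves the e_g set evenly filled (or empty) — no strong Jahn–Teller driving force.
[Cu(en)3]^2+: Summing ligand charges against the +2 overall charge gives an oxidation state of +2 for copper. Copper is a group-11 element; Cu(II) is therefore d⁹. The t₂g⁶e_g³ configuration has an unevenly filled e_g set; the Jahn–Teller theorem predicts a tetragonal distortion (typically axial elongation) to lift the degeneracy.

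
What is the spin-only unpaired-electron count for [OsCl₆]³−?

1

Ligand charges: each chloride is −1. With an overall charge of −3 the osmium centre must be in the +3 oxidation state.
Group 8 minus oxidation state 3 gives a d⁵ configuration.
The spin state decides the count: a 5d ion has a large Δₒ and is invariably low-spin.
An octahedral low-spin d⁵ ion is t₂g⁵e_g⁰, giving 1 unpaired electron.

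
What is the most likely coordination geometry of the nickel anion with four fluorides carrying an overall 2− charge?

tetrahedral

Ligand charges: each fluoride is −1. With an overall charge of −2 the nickel centre must be in the +2 oxidation state.
Ni sits in group 10, so the d-electron count is 10 − 2 = 8.
With 4 monodentate ligands the coordination number is 4.
Fluoride is a weak-field ligand.
With weak-field ligands the CFSE gain from square planar is small, so a 3d d⁸ ion takes the sterically preferred tetrahedral geometry.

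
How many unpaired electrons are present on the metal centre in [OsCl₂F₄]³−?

Each chloride is −1; each fluoride is −1; balancing the −3 overall charge requires Os(III).
Group 8 minus oxidation state 3 gives a d⁵ configuration.
The spin state decides the count: a 5d ion has a large Δₒ and is invariably low-spin.
An octahedral low-spin d⁵ ion is t₂g⁵e_g⁰, giving 1 unpaired electron.

1 unpaired electron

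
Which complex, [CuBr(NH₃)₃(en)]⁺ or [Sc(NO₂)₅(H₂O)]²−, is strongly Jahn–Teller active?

[CuBr(NH₃)₃(en)]⁺

[CuBr(NH₃)₃(en)]⁺: Each bromide is −1; ammonia is neutral; ethylenediamine is neutral; balancing the +1 overall charge requires Cu(II). Group 11 minus oxidation state 2 gives a d⁹ configuration. The t₂g⁶e_g³ configuration has an unevenly filled e_g set; the Jahn–Teller theorem predicts a tetragonal distortion (typically axial elongation) to lift the degeneracy.
[Sc(NO₂)₅(H₂O)]²−: Each nitro (N-bound nitrite) is −1; water is neutral; balancing the −2 overall charge requires Sc(III). Sc sits in group 3, so the d-electron count is 3 − 3 = 0. The d⁰ configuration leaves the e_g set evenly filled (or empty) — no strong Jahn–Teller driving force.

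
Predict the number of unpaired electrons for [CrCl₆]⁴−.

Summing ligand charges against the −4 overall charge gives an oxidation state of +2 for chromium.
Group 6 minus oxidation state 2 gives a d⁴ configuration.
The spin state decides the count: Chloride is a weak-field ligand for a first-row metal, so the complex is high-spin.
An octahedral high-spin d⁴ ion is t₂g³e_g¹, giving 4 unpaired electrons.

4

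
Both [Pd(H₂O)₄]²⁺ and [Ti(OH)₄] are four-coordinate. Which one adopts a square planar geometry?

[Pd(H₂O)₄]²⁺

For [Pd(H₂O)₄]²⁺: Summing ligand charges against the +2 overall charge gives an oxidation state of +2 for palladium. Pd sits in group 10, so the d-electron count is 10 − 2 = 8. A 4d d⁸ ion has a large crystal-field splitting; square planar leaves the high-energy d_{x²−y²} orbital empty and maximises CFSE. → square planar.
For [Ti(OH)₄]: Each hydroxide is −1; balancing the 0 overall charge requires Ti(IV). Ti sits in group 4, so the d-electron count is 4 − 4 = 0. A d⁰ ion has no crystal-field stabilisation preference between square planar and tetrahedral, so four ligands adopt the sterically favoured tetrahedral geometry. → tetrahedral.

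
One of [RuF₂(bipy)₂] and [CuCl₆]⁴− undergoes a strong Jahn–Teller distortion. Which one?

[CuCl₆]⁴−

[RuF₂(bipy)₂]: Ligand charges: each fluoride is −1; 2,2′-bipyridine is neutral. With an overall charge of 0 the ruthenium centre must be in the +2 oxidation state. Ru sits in group 8, so the d-electron count is 8 − 2 = 6. A 4d ion has a large Δₒ and is invariably low-spin. The d⁶ configuration leaves the e_g set evenly filled (or empty) — no strong Jahn–Teller driving force.
[CuCl₆]⁴−: Summing ligand charges against the −4 overall charge gives an oxidation state of +2 for copper. Group 11 minus oxidation state 2 gives a d⁹ configuration. The t₂g⁶e_g³ configuration has an unevenly filled e_g set; the Jahn–Teller theorem predicts a tetragonal distortion (typically axial elongation) to lift the degeneracy.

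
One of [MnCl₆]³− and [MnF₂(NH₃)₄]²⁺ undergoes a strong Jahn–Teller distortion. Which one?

[MnCl₆]³−: Summing ligand charges against the −3 overall charge gives an oxidation state of +3 for manganese. Mn sits in group 7, so the d-electron count is 7 − 3 = 4. Chloride is a weak-field ligand for a first-row metal, so the complex is high-spin. The t₂g³e_g¹ (high-spin) configuration has an unevenly filled e_g set; the Jahn–Teller theorem predicts a tetragonal distortion (typically axial elongation) to lift the degeneracy.
[MnF₂(NH₃)₄]²⁺: Summing ligand charges against the +2 overall charge gives an oxidation state of +4 for manganese. Manganese is a group-7 element; Mn(IV) is therefore d³. The d³ configuration leaves the e_g set evenly filled (or empty) — no strong Jahn–Teller driving force.

[MnCl₆]³−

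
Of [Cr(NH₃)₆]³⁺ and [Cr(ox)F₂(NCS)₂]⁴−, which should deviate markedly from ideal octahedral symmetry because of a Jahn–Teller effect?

[Cr(NH₃)₆]³⁺: Ligand charges: ammonia is neutral. With an overall charge of +3 the chromium centre must be in the +3 oxidation state. Group 6 minus oxidation state 3 gives a d³ configuration. The d³ configuration leaves the e_g set evenly filled (or empty) — no strong Jahn–Teller driving force.
[Cr(ox)F₂(NCS)₂]⁴−: Each oxalate is −2; each fluoride is −1; each isothiocyanate is −1; balancing the −4 overall charge requires Cr(II). Group 6 minus oxidation state 2 gives a d⁴ configuration. Fluoride, isothiocyanate, and oxalate are weak-field ligands for a first-row metal, so the complex is high-spin. The t₂g³e_g¹ (high-spin) configuration has an unevenly filled e_g set; the Jahn–Teller theorem predicts a tetragonal distortion (typically axial elongation) to lift the degeneracy.

[Cr(ox)F₂(NCS)₂]⁴−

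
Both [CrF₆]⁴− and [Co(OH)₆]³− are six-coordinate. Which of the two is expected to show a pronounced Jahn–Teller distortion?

[CrF₆]⁴−

[CrF₆]⁴−: Summing ligand charges against the −4 overall charge gives an oxidation state of +2 for chromium. Chromium is a group-6 element; Cr(II) is therefore d⁴. Fluoride is a weak-field ligand for a first-row metal, so the complex is high-spin. The t₂g³e_g¹ (high-spin) configuration has an unevenly filled e_g set; the Jahn–Teller theorem predicts a tetragonal distortion (typically axial elongation) to lift the degeneracy.
[Co(OH)₆]³−: Each hydroxide is −1; balancing the −3 overall charge requires Co(III). Group 9 minus oxidation state 3 gives a d⁶ configuration. Co(III) has an exceptionally large octahedral splitting and is low-spin with essentially every ligand except fluoride. The d⁶ configuration leaves the e_g set evenly filled (or empty) — no strong Jahn–Teller driving force.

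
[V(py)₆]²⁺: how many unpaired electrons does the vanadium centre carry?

3 unpaired electrons

Pyridine is neutral; balancing the +2 overall charge requires V(II).
V sits in group 5, so the d-electron count is 5 − 2 = 3.
In an octahedral field the d³ configuration is t₂g³e_g⁰ (only one arrangement possible), giving 3 unpaired electrons.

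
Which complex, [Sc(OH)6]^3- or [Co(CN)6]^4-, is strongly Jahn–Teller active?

[Co(CN)6]^4-

[Sc(OH)6]^3-: Ligand charges: each hydroxide is −1. With an overall charge of −3 the scandium centre must be in the +3 oxidation state. Scandium is a group-3 element; Sc(III) is therefore d⁰. The d⁰ configuration leaves the e_g set evenly filled (or empty) — no strong Jahn–Teller driving force.
[Co(CN)6]^4-: Each cyanide is −1; balancing the −4 overall charge requires Co(II). Cobalt is a group-9 element; Co(II) is therefore d⁷. Cyanide is a strong-field ligand (high in the spectrochemical series) for a first-row metal, so the complex is low-spin. The t₂g⁶e_g¹ (low-spin) configuration has an unevenly filled e_g set; the Jahn–Teller theorem predicts a tetragonal distortion (typically axial elongation) to lift the degeneracy.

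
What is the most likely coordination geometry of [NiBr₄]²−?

tetrahedral

Ligand charges: each bromide is −1. With an overall charge of −2 the nickel centre must be in the +2 oxidation state.
Nickel is a group-10 element; Ni(II) is therefore d⁸.
With 4 monodentate ligands the coordination number is 4.
Bromide is a weak-field ligand.
With weak-field ligands the CFSE gain from square planar is small, so a 3d d⁸ ion takes the sterically preferred tetrahedral geometry.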